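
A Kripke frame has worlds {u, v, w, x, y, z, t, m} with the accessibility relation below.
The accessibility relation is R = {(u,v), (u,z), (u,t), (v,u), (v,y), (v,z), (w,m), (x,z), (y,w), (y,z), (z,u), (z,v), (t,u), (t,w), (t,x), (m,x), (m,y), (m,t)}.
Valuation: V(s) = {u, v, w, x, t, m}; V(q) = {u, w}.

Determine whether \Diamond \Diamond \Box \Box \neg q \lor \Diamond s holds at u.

At u: \Diamond \Diamond \Box \Box \neg q is true, \Diamond s is true, so \Diamond \Diamond \Box \Box \neg q \lor \Diamond s is true.
  At u: \Diamond \Diamond \Box \Box \neg q requires \Diamond \Box \Box \neg q at some successor in {v, z, t}.
    \Diamond \Box \Box \neg q holds at t, so \Diamond \Diamond \Box \Box \neg q is true at u.
      At t: \Diamond \Box \Box \neg q requires \Box \Box \neg q at some successor in {u, w, x}.
        \Box \Box \neg q holds at w, so \Diamond \Box \Box \neg q is true at t.
  At u: \Diamond s requires s at some successor in {v, z, t}.
    s holds at v, so \Diamond s is true at u.

Yes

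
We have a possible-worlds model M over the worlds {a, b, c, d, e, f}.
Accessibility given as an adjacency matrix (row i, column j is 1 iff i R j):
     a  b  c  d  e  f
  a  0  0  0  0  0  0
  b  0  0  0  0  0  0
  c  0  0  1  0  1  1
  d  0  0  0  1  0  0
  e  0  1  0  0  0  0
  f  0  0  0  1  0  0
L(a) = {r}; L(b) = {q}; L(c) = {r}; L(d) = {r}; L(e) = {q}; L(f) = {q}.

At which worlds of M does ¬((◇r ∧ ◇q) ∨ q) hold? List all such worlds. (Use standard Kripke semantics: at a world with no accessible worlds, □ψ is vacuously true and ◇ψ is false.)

Let φ = ¬((◇r ∧ ◇q) ∨ q). Evaluate φ at each world:
  a (successors ∅): φ is true.
  b (successors ∅): φ is false.
  c (successors {c, e, f}): φ is false.
  d (successors {d}): φ is true.
  e (successors {b}): φ is false.
  f (successors {d}): φ is false.
For instance, at c:
  At c: (◇r ∧ ◇q) ∨ q is true, so ¬((◇r ∧ ◇q) ∨ q) is false.
    At c: ◇r ∧ ◇q is true, q is false, so (◇r ∧ ◇q) ∨ q is true.
      At c: ◇r is true, ◇q is true, so ◇r ∧ ◇q is true.
Satisfying worlds: {a, d}

a, d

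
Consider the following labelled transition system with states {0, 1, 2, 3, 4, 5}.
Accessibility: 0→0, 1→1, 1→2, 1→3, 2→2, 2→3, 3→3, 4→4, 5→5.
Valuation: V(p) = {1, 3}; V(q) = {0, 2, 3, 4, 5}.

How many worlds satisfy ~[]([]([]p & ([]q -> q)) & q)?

5

Let φ = ~[]([]([]p & ([]q -> q)) & q). Evaluate φ at each world:
  0 (successors {0}): φ is true.
  1 (successors {1, 2, 3}): φ is true.
  2 (successors {2, 3}): φ is true.
  3 (successors {3}): φ is false.
  4 (successors {4}): φ is true.
  5 (successors {5}): φ is true.
For instance, at 4:
  At 4: []([]([]p & ([]q -> q)) & q) is false, so ~[]([]([]p & ([]q -> q)) & q) is true.
    At 4: []([]([]p & ([]q -> q)) & q) requires []([]p & ([]q -> q)) & q at every successor {4}.
      []([]p & ([]q -> q)) & q fails at 4, so []([]([]p & ([]q -> q)) & q) is false at 4.
Satisfying worlds: {0, 1, 2, 4, 5}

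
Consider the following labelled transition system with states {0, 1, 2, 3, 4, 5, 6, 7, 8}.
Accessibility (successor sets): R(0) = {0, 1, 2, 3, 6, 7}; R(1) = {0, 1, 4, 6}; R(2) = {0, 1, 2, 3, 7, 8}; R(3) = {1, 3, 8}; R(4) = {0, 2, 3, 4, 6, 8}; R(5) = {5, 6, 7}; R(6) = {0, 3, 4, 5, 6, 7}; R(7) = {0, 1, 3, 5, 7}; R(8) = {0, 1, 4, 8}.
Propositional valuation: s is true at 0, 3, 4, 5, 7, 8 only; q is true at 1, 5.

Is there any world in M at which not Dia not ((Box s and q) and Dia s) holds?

No

Recall that Box ψ holds at a world iff ψ holds at every accessible world, and Dia ψ holds iff ψ holds at some accessible world.
Let φ = not Dia not ((Box s and q) and Dia s). Evaluate φ at each world:
  0 (successors {0, 1, 2, 3, 6, 7}): φ is false.
  1 (successors {0, 1, 4, 6}): φ is false.
  2 (successors {0, 1, 2, 3, 7, 8}): φ is false.
  3 (successors {1, 3, 8}): φ is false.
  4 (successors {0, 2, 3, 4, 6, 8}): φ is false.
  5 (successors {5, 6, 7}): φ is false.
  6 (successors {0, 3, 4, 5, 6, 7}): φ is false.
  7 (successors {0, 1, 3, 5, 7}): φ is false.
  8 (successors {0, 1, 4, 8}): φ is false.
For instance, at 2:
  At 2: Dia not ((Box s and q) and Dia s) is true, so not Dia not ((Box s and q) and Dia s) is false.
    At 2: Dia not ((Box s and q) and Dia s) requires not ((Box s and q) and Dia s) at some successor in {0, 1, 2, 3, 7, 8}.
      not ((Box s and q) and Dia s) holds at 0, so Dia not ((Box s and q) and Dia s) is true at 2.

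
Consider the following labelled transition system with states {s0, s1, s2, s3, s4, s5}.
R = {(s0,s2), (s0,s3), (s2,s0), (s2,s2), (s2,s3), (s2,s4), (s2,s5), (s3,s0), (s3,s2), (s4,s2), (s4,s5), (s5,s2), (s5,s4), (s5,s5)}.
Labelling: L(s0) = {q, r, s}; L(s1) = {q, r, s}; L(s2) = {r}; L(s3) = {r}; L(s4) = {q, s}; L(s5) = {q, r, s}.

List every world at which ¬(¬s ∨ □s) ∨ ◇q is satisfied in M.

Let φ = ¬(¬s ∨ □s) ∨ ◇q. Evaluate φ at each world:
  s0 (successors {s2, s3}): φ is true.
  s1 (successors ∅): φ is false.
  s2 (successors {s0, s2, s3, s4, s5}): φ is true.
  s3 (successors {s0, s2}): φ is true.
  s4 (successors {s2, s5}): φ is true.
  s5 (successors {s2, s4, s5}): φ is true.
For instance, at s5:
  At s5: ¬(¬s ∨ □s) is true, ◇q is true, so ¬(¬s ∨ □s) ∨ ◇q is true.
    At s5: ¬s ∨ □s is false, so ¬(¬s ∨ □s) is true.
      At s5: ¬s is false, □s is false, so ¬s ∨ □s is false.
    At s5: ◇q requires q at some successor in {s2, s4, s5}.
      q holds at s4, so ◇q is true at s5.
Satisfying worlds: {s0, s2, s3, s4, s5}

s0, s2, s3, s4, s5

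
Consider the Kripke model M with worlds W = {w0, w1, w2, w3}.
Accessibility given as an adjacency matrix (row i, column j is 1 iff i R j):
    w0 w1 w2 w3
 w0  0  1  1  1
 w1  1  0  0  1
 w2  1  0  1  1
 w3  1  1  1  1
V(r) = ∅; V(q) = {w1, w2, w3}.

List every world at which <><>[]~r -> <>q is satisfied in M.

w0, w1, w2, w3

Let φ = <><>[]~r -> <>q. Evaluate φ at each world:
  w0 (successors {w1, w2, w3}): φ is true.
  w1 (successors {w0, w3}): φ is true.
  w2 (successors {w0, w2, w3}): φ is true.
  w3 (successors {w0, w1, w2, w3}): φ is true.
For instance, at w3:
  At w3: <><>[]~r is true, <>q is true, so <><>[]~r -> <>q is true.
    At w3: <><>[]~r requires <>[]~r at some successor in {w0, w1, w2, w3}.
      <>[]~r holds at w0, so <><>[]~r is true at w3.
    At w3: <>q requires q at some successor in {w0, w1, w2, w3}.
      q holds at w1, so <>q is true at w3.
Satisfying worlds: {w0, w1, w2, w3}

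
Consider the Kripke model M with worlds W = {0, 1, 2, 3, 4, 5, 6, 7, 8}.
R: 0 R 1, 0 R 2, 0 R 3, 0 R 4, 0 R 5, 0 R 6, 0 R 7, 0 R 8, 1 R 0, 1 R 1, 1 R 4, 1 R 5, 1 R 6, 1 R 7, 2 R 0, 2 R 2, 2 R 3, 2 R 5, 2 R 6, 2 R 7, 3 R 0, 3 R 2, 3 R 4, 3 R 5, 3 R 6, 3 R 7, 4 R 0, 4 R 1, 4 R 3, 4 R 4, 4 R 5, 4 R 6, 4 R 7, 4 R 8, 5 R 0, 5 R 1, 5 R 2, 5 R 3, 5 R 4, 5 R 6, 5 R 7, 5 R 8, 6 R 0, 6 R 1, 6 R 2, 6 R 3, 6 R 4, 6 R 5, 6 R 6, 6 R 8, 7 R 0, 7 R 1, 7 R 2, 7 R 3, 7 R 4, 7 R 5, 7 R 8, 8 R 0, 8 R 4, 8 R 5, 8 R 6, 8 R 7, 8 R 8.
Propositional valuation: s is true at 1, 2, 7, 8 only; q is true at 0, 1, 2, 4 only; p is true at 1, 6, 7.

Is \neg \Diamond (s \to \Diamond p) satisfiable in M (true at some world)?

Let φ = \neg \Diamond (s \to \Diamond p). Evaluate φ at each world:
  0 (successors {1, 2, 3, 4, 5, 6, 7, 8}): φ is false.
  1 (successors {0, 1, 4, 5, 6, 7}): φ is false.
  2 (successors {0, 2, 3, 5, 6, 7}): φ is false.
  3 (successors {0, 2, 4, 5, 6, 7}): φ is false.
  4 (successors {0, 1, 3, 4, 5, 6, 7, 8}): φ is false.
  5 (successors {0, 1, 2, 3, 4, 6, 7, 8}): φ is false.
  6 (successors {0, 1, 2, 3, 4, 5, 6, 8}): φ is false.
  7 (successors {0, 1, 2, 3, 4, 5, 8}): φ is false.
  8 (successors {0, 4, 5, 6, 7, 8}): φ is false.
For instance, at 4:
  At 4: \Diamond (s \to \Diamond p) is true, so \neg \Diamond (s \to \Diamond p) is false.
    At 4: \Diamond (s \to \Diamond p) requires s \to \Diamond p at some successor in {0, 1, 3, 4, 5, 6, 7, 8}.
      s \to \Diamond p holds at 0, so \Diamond (s \to \Diamond p) is true at 4.

No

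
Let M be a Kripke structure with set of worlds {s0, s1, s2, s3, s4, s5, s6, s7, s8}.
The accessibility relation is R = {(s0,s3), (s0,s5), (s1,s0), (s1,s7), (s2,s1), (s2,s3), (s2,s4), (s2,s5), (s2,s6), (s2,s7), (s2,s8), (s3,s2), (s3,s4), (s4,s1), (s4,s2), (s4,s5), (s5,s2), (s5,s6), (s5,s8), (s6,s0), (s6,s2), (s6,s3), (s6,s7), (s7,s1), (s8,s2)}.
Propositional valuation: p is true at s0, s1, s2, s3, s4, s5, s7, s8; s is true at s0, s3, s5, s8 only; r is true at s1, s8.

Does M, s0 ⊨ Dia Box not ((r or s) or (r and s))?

At s0: Dia Box not ((r or s) or (r and s)) requires Box not ((r or s) or (r and s)) at some successor in {s3, s5}.
  Box not ((r or s) or (r and s)) holds at s3, so Dia Box not ((r or s) or (r and s)) is true at s0.
    At s3: Box not ((r or s) or (r and s)) requires not ((r or s) or (r and s)) at every successor {s2, s4}.
      At s2: not ((r or s) or (r and s)) is true.
      At s4: not ((r or s) or (r and s)) is true.
    So Box not ((r or s) or (r and s)) is true at s3.

Yes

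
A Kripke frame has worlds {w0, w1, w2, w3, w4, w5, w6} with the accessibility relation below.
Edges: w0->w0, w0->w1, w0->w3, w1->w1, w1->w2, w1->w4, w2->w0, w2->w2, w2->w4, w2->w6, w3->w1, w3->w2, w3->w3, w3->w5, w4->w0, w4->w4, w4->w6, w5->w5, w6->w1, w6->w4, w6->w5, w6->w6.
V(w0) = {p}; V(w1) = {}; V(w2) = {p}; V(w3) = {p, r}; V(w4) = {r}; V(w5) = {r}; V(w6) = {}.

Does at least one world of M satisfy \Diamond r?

Yes

Let φ = \Diamond r. Evaluate φ at each world:
  w0 (successors {w0, w1, w3}): φ is true.
  w1 (successors {w1, w2, w4}): φ is true.
  w2 (successors {w0, w2, w4, w6}): φ is true.
  w3 (successors {w1, w2, w3, w5}): φ is true.
  w4 (successors {w0, w4, w6}): φ is true.
  w5 (successors {w5}): φ is true.
  w6 (successors {w1, w4, w5, w6}): φ is true.
Detail at w0 (witness):
  At w0: \Diamond r requires r at some successor in {w0, w1, w3}.
    r holds at w3, so \Diamond r is true at w0.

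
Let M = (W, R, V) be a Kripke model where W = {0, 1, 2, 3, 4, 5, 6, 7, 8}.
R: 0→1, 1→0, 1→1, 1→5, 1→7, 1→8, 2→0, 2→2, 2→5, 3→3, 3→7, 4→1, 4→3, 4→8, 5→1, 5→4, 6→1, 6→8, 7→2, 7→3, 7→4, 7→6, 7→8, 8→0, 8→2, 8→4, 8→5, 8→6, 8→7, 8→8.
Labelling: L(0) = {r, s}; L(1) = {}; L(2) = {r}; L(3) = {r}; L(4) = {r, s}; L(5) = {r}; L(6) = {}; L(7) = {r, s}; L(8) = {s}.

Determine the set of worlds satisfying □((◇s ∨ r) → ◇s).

Let φ = □((◇s ∨ r) → ◇s). Evaluate φ at each world:
  0 (successors {1}): φ is true.
  1 (successors {0, 1, 5, 7, 8}): φ is false.
  2 (successors {0, 2, 5}): φ is false.
  3 (successors {3, 7}): φ is true.
  4 (successors {1, 3, 8}): φ is true.
  5 (successors {1, 4}): φ is true.
  6 (successors {1, 8}): φ is true.
  7 (successors {2, 3, 4, 6, 8}): φ is true.
  8 (successors {0, 2, 4, 5, 6, 7, 8}): φ is false.
For instance, at 4:
  At 4: □((◇s ∨ r) → ◇s) requires (◇s ∨ r) → ◇s at every successor {1, 3, 8}.
      At 1: ◇s ∨ r is true, ◇s is true, so (◇s ∨ r) → ◇s is true.
      At 3: ◇s ∨ r is true, ◇s is true, so (◇s ∨ r) → ◇s is true.
      At 8: ◇s ∨ r is true, ◇s is true, so (◇s ∨ r) → ◇s is true.
  So □((◇s ∨ r) → ◇s) is true at 4.
Satisfying worlds: {0, 3, 4, 5, 6, 7}

0, 3, 4, 5, 6, 7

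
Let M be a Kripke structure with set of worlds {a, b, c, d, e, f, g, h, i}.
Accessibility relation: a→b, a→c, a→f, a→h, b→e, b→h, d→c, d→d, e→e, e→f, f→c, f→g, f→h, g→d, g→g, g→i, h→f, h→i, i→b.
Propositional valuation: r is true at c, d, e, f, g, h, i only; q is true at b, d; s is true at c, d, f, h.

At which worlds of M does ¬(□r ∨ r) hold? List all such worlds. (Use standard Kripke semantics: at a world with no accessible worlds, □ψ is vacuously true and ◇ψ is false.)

Let φ = ¬(□r ∨ r). Evaluate φ at each world:
  a (successors {b, c, f, h}): φ is true.
  b (successors {e, h}): φ is false.
  c (successors ∅): φ is false.
  d (successors {c, d}): φ is false.
  e (successors {e, f}): φ is false.
  f (successors {c, g, h}): φ is false.
  g (successors {d, g, i}): φ is false.
  h (successors {f, i}): φ is false.
  i (successors {b}): φ is false.
For instance, at f:
  At f: □r ∨ r is true, so ¬(□r ∨ r) is false.
    At f: □r is true, r is true, so □r ∨ r is true.
      At f: □r requires r at every successor {c, g, h}.
        At c: r is true.
        At g: r is true.
        At h: r is true.
      So □r is true at f.
Satisfying worlds: {a}

a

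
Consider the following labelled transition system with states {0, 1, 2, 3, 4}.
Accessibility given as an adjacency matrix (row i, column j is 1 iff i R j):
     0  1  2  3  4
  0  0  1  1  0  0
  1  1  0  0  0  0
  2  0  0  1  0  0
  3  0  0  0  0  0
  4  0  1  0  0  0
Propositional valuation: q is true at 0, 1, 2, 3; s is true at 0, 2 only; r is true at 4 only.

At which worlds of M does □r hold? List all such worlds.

Let φ = □r. Evaluate φ at each world:
  0 (successors {1, 2}): φ is false.
  1 (successors {0}): φ is false.
  2 (successors {2}): φ is false.
  3 (successors ∅): φ is true.
  4 (successors {1}): φ is false.
For instance, at 0:
  At 0: □r requires r at every successor {1, 2}.
    r fails at 1, so □r is false at 0.
Satisfying worlds: {3}

3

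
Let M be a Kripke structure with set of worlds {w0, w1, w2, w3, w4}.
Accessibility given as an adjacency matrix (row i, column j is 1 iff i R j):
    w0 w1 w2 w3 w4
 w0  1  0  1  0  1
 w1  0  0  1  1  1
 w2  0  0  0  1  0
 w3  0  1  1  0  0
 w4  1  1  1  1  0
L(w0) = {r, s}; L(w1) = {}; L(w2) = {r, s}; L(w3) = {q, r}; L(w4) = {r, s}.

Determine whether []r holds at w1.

Yes

At w1: []r requires r at every successor {w2, w3, w4}.
  At w2: r is true.
  At w3: r is true.
  At w4: r is true.
So []r is true at w1.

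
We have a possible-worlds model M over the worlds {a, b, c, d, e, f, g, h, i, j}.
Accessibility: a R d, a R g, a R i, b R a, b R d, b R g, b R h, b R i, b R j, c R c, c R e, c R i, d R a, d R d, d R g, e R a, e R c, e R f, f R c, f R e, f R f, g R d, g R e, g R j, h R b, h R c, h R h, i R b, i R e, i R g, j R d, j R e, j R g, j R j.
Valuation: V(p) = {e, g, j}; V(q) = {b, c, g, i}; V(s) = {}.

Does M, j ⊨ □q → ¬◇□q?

Yes

At j: □q is false, ¬◇□q is true, so □q → ¬◇□q is true.
  At j: □q requires q at every successor {d, e, g, j}.
    q fails at d, so □q is false at j.
  At j: ◇□q is false, so ¬◇□q is true.
    At j: ◇□q requires □q at some successor in {d, e, g, j}.
      At d: □q is false.
      At e: □q is false.
      At g: □q is false.
      At j: □q is false.
    So ◇□q is false at j.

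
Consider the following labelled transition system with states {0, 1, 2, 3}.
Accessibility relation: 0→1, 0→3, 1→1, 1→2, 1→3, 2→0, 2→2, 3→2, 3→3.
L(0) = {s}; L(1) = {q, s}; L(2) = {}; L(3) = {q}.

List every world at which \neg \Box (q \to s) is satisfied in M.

0, 1, 3

Recall that \Box ψ holds at a world iff ψ holds at every accessible world, and \Diamond ψ holds iff ψ holds at some accessible world.
Let φ = \neg \Box (q \to s). Evaluate φ at each world:
  0 (successors {1, 3}): φ is true.
  1 (successors {1, 2, 3}): φ is true.
  2 (successors {0, 2}): φ is false.
  3 (successors {2, 3}): φ is true.
For instance, at 1:
  At 1: \Box (q \to s) is false, so \neg \Box (q \to s) is true.
    At 1: \Box (q \to s) requires q \to s at every successor {1, 2, 3}.
      q \to s fails at 3, so \Box (q \to s) is false at 1.
Satisfying worlds: {0, 1, 3}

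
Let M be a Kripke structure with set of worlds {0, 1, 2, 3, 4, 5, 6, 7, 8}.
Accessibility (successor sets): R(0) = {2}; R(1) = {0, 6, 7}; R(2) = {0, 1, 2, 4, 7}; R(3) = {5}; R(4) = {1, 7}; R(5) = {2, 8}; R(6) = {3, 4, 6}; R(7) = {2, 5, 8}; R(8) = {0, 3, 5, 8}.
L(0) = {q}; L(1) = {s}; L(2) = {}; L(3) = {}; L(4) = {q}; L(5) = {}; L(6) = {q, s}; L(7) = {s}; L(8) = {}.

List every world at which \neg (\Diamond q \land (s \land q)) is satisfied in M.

0, 1, 2, 3, 4, 5, 7, 8

Let φ = \neg (\Diamond q \land (s \land q)). Evaluate φ at each world:
  0 (successors {2}): φ is true.
  1 (successors {0, 6, 7}): φ is true.
  2 (successors {0, 1, 2, 4, 7}): φ is true.
  3 (successors {5}): φ is true.
  4 (successors {1, 7}): φ is true.
  5 (successors {2, 8}): φ is true.
  6 (successors {3, 4, 6}): φ is false.
  7 (successors {2, 5, 8}): φ is true.
  8 (successors {0, 3, 5, 8}): φ is true.
For instance, at 4:
  At 4: \Diamond q \land (s \land q) is false, so \neg (\Diamond q \land (s \land q)) is true.
    At 4: \Diamond q is false, s \land q is false, so \Diamond q \land (s \land q) is false.
      At 4: \Diamond q requires q at some successor in {1, 7}.
        At 1: q is false.
        At 7: q is false.
      So \Diamond q is false at 4.
Satisfying worlds: {0, 1, 2, 3, 4, 5, 7, 8}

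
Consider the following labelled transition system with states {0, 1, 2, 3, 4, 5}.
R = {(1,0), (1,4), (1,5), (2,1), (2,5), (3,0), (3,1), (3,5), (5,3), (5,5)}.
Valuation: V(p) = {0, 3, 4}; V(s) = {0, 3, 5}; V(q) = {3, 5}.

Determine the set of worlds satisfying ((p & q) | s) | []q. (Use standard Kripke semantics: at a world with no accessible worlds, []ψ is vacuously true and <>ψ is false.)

Let φ = ((p & q) | s) | []q. Evaluate φ at each world:
  0 (successors ∅): φ is true.
  1 (successors {0, 4, 5}): φ is false.
  2 (successors {1, 5}): φ is false.
  3 (successors {0, 1, 5}): φ is true.
  4 (successors ∅): φ is true.
  5 (successors {3, 5}): φ is true.
For instance, at 1:
  At 1: (p & q) | s is false, []q is false, so ((p & q) | s) | []q is false.
    At 1: []q requires q at every successor {0, 4, 5}.
      q fails at 0, so []q is false at 1.
Satisfying worlds: {0, 3, 4, 5}

0, 3, 4, 5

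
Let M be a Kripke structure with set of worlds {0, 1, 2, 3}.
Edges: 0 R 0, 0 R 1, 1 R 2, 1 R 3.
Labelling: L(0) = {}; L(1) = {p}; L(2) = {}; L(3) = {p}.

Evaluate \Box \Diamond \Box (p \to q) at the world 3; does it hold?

Yes

Recall that \Box ψ holds at a world iff ψ holds at every accessible world, and \Diamond ψ holds iff ψ holds at some accessible world.
At 3: no accessible worlds, so \Box \Diamond \Box (p \to q) holds vacuously.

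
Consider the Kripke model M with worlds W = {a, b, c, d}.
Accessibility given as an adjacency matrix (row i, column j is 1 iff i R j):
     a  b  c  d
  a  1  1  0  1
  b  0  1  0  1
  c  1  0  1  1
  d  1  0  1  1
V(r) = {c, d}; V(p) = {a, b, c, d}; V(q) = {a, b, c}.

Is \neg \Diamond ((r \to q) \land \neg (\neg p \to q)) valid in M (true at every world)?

Let φ = \neg \Diamond ((r \to q) \land \neg (\neg p \to q)). Evaluate φ at each world:
  a (successors {a, b, d}): φ is true.
  b (successors {b, d}): φ is true.
  c (successors {a, c, d}): φ is true.
  d (successors {a, c, d}): φ is true.
For instance, at a:
  At a: \Diamond ((r \to q) \land \neg (\neg p \to q)) is false, so \neg \Diamond ((r \to q) \land \neg (\neg p \to q)) is true.
    At a: \Diamond ((r \to q) \land \neg (\neg p \to q)) requires (r \to q) \land \neg (\neg p \to q) at some successor in {a, b, d}.
      At a: (r \to q) \land \neg (\neg p \to q) is false.
      At b: (r \to q) \land \neg (\neg p \to q) is false.
      At d: (r \to q) \land \neg (\neg p \to q) is false.
    So \Diamond ((r \to q) \land \neg (\neg p \to q)) is false at a.

Yes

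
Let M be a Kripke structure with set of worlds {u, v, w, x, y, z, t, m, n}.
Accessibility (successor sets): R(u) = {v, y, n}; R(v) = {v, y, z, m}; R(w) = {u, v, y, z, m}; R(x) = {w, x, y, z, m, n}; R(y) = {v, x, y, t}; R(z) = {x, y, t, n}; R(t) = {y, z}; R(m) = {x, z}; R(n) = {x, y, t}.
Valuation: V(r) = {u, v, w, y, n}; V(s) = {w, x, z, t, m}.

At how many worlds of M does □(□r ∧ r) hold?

Recall that □ψ holds at a world iff ψ holds at every accessible world, and ◇ψ holds iff ψ holds at some accessible world.
Let φ = □(□r ∧ r). Evaluate φ at each world:
  u (successors {v, y, n}): φ is false.
  v (successors {v, y, z, m}): φ is false.
  w (successors {u, v, y, z, m}): φ is false.
  x (successors {w, x, y, z, m, n}): φ is false.
  y (successors {v, x, y, t}): φ is false.
  z (successors {x, y, t, n}): φ is false.
  t (successors {y, z}): φ is false.
  m (successors {x, z}): φ is false.
  n (successors {x, y, t}): φ is false.
For instance, at n:
  At n: □(□r ∧ r) requires □r ∧ r at every successor {x, y, t}.
    □r ∧ r fails at x, so □(□r ∧ r) is false at n.
      At x: □r is false, r is false, so □r ∧ r is false.
Satisfying worlds: none.

0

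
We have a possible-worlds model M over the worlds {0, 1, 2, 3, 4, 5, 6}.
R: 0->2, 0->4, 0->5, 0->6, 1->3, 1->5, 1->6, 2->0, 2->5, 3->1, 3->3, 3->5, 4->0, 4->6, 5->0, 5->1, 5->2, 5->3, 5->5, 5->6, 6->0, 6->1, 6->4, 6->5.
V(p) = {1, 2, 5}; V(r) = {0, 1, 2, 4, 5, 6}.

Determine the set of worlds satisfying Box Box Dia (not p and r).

4

Let φ = Box Box Dia (not p and r). Evaluate φ at each world:
  0 (successors {2, 4, 5, 6}): φ is false.
  1 (successors {3, 5, 6}): φ is false.
  2 (successors {0, 5}): φ is false.
  3 (successors {1, 3, 5}): φ is false.
  4 (successors {0, 6}): φ is true.
  5 (successors {0, 1, 2, 3, 5, 6}): φ is false.
  6 (successors {0, 1, 4, 5}): φ is false.
For instance, at 6:
  At 6: Box Box Dia (not p and r) requires Box Dia (not p and r) at every successor {0, 1, 4, 5}.
    Box Dia (not p and r) fails at 1, so Box Box Dia (not p and r) is false at 6.
      At 1: Box Dia (not p and r) requires Dia (not p and r) at every successor {3, 5, 6}.
        Dia (not p and r) fails at 3, so Box Dia (not p and r) is false at 1.
Satisfying worlds: {4}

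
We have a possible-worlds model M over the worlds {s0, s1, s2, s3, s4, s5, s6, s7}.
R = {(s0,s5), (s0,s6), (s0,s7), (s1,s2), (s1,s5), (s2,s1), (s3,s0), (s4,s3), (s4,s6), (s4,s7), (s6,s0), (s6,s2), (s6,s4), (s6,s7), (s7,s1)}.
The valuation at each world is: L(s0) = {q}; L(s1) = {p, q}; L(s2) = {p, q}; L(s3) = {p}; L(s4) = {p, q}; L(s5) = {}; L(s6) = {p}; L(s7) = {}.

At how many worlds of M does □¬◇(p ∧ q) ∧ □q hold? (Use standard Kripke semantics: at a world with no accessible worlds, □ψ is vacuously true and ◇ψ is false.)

2

Let φ = □¬◇(p ∧ q) ∧ □q. Evaluate φ at each world:
  s0 (successors {s5, s6, s7}): φ is false.
  s1 (successors {s2, s5}): φ is false.
  s2 (successors {s1}): φ is false.
  s3 (successors {s0}): φ is true.
  s4 (successors {s3, s6, s7}): φ is false.
  s5 (successors ∅): φ is true.
  s6 (successors {s0, s2, s4, s7}): φ is false.
  s7 (successors {s1}): φ is false.
For instance, at s0:
  At s0: □¬◇(p ∧ q) is false, □q is false, so □¬◇(p ∧ q) ∧ □q is false.
    At s0: □¬◇(p ∧ q) requires ¬◇(p ∧ q) at every successor {s5, s6, s7}.
      ¬◇(p ∧ q) fails at s6, so □¬◇(p ∧ q) is false at s0.
    At s0: □q requires q at every successor {s5, s6, s7}.
      q fails at s5, so □q is false at s0.
Satisfying worlds: {s3, s5}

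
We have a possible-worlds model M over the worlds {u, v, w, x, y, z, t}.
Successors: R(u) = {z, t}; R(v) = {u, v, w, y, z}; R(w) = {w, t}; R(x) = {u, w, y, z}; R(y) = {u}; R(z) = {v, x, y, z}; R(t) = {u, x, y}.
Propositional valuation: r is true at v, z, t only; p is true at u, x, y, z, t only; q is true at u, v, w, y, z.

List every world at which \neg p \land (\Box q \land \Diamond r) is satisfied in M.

Let φ = \neg p \land (\Box q \land \Diamond r). Evaluate φ at each world:
  u (successors {z, t}): φ is false.
  v (successors {u, v, w, y, z}): φ is true.
  w (successors {w, t}): φ is false.
  x (successors {u, w, y, z}): φ is false.
  y (successors {u}): φ is false.
  z (successors {v, x, y, z}): φ is false.
  t (successors {u, x, y}): φ is false.
For instance, at w:
  At w: \neg p is true, \Box q \land \Diamond r is false, so \neg p \land (\Box q \land \Diamond r) is false.
    At w: \Box q is false, \Diamond r is true, so \Box q \land \Diamond r is false.
      At w: \Box q requires q at every successor {w, t}.
        q fails at t, so \Box q is false at w.
      At w: \Diamond r requires r at some successor in {w, t}.
        r holds at t, so \Diamond r is true at w.
Satisfying worlds: {v}

v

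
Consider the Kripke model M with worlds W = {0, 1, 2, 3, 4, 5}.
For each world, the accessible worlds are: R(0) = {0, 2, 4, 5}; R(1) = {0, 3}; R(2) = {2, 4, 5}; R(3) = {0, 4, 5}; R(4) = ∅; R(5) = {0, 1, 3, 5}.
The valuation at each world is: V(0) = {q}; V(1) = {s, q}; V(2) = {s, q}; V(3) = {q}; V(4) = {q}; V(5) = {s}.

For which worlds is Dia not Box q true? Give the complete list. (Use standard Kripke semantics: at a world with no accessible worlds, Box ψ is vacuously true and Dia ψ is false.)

0, 1, 2, 3, 5

Recall that Box ψ holds at a world iff ψ holds at every accessible world, and Dia ψ holds iff ψ holds at some accessible world.
Let φ = Dia not Box q. Evaluate φ at each world:
  0 (successors {0, 2, 4, 5}): φ is true.
  1 (successors {0, 3}): φ is true.
  2 (successors {2, 4, 5}): φ is true.
  3 (successors {0, 4, 5}): φ is true.
  4 (successors ∅): φ is false.
  5 (successors {0, 1, 3, 5}): φ is true.
For instance, at 2:
  At 2: Dia not Box q requires not Box q at some successor in {2, 4, 5}.
    not Box q holds at 2, so Dia not Box q is true at 2.
      At 2: Box q is false, so not Box q is true.
Satisfying worlds: {0, 1, 2, 3, 5}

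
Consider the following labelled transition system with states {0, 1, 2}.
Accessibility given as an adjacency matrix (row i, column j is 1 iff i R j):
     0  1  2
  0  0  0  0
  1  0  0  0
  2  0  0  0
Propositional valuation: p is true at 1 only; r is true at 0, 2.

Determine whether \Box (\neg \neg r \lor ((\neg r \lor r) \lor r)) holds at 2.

Yes

At 2: no accessible worlds, so \Box (\neg \neg r \lor ((\neg r \lor r) \lor r)) holds vacuously.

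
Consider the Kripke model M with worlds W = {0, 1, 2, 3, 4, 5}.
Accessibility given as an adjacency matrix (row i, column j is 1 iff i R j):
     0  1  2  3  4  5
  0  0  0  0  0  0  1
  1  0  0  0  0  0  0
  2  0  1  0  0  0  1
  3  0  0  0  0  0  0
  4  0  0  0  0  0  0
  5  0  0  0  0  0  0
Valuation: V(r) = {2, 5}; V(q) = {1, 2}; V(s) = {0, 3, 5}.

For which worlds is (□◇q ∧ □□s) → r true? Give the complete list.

0, 2, 5

Recall that □ψ holds at a world iff ψ holds at every accessible world, and ◇ψ holds iff ψ holds at some accessible world.
Let φ = (□◇q ∧ □□s) → r. Evaluate φ at each world:
  0 (successors {5}): φ is true.
  1 (successors ∅): φ is false.
  2 (successors {1, 5}): φ is true.
  3 (successors ∅): φ is false.
  4 (successors ∅): φ is false.
  5 (successors ∅): φ is true.
For instance, at 2:
  At 2: □◇q ∧ □□s is false, r is true, so (□◇q ∧ □□s) → r is true.
    At 2: □◇q is false, □□s is true, so □◇q ∧ □□s is false.
      At 2: □◇q requires ◇q at every successor {1, 5}.
        ◇q fails at 1, so □◇q is false at 2.
      At 2: □□s requires □s at every successor {1, 5}.
        At 1: □s is true.
        At 5: □s is true.
      So □□s is true at 2.
Satisfying worlds: {0, 2, 5}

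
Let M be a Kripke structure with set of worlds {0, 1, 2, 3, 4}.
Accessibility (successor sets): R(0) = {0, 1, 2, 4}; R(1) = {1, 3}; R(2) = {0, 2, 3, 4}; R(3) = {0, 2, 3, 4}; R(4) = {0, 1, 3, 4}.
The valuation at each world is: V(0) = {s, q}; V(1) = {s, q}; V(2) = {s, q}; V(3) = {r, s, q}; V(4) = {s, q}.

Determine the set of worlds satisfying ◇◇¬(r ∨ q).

none

Recall that ◇ψ holds at a world iff ψ holds at some accessible world.
Let φ = ◇◇¬(r ∨ q). Evaluate φ at each world:
  0 (successors {0, 1, 2, 4}): φ is false.
  1 (successors {1, 3}): φ is false.
  2 (successors {0, 2, 3, 4}): φ is false.
  3 (successors {0, 2, 3, 4}): φ is false.
  4 (successors {0, 1, 3, 4}): φ is false.
For instance, at 1:
  At 1: ◇◇¬(r ∨ q) requires ◇¬(r ∨ q) at some successor in {1, 3}.
    At 1: ◇¬(r ∨ q) is false.
    At 3: ◇¬(r ∨ q) is false.
  So ◇◇¬(r ∨ q) is false at 1.
Satisfying worlds: none.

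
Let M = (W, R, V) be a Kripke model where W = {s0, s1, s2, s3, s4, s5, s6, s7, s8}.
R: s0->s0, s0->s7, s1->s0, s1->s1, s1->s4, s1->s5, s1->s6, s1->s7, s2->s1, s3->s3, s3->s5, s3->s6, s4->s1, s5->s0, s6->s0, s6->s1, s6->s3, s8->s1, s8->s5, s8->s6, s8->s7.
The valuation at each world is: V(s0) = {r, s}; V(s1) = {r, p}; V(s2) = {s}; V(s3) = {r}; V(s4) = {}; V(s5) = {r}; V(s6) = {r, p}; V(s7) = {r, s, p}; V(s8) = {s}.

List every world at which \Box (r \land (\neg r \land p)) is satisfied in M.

s7

Let φ = \Box (r \land (\neg r \land p)). Evaluate φ at each world:
  s0 (successors {s0, s7}): φ is false.
  s1 (successors {s0, s1, s4, s5, s6, s7}): φ is false.
  s2 (successors {s1}): φ is false.
  s3 (successors {s3, s5, s6}): φ is false.
  s4 (successors {s1}): φ is false.
  s5 (successors {s0}): φ is false.
  s6 (successors {s0, s1, s3}): φ is false.
  s7 (successors ∅): φ is true.
  s8 (successors {s1, s5, s6, s7}): φ is false.
For instance, at s0:
  At s0: \Box (r \land (\neg r \land p)) requires r \land (\neg r \land p) at every successor {s0, s7}.
    r \land (\neg r \land p) fails at s0, so \Box (r \land (\neg r \land p)) is false at s0.
Satisfying worlds: {s7}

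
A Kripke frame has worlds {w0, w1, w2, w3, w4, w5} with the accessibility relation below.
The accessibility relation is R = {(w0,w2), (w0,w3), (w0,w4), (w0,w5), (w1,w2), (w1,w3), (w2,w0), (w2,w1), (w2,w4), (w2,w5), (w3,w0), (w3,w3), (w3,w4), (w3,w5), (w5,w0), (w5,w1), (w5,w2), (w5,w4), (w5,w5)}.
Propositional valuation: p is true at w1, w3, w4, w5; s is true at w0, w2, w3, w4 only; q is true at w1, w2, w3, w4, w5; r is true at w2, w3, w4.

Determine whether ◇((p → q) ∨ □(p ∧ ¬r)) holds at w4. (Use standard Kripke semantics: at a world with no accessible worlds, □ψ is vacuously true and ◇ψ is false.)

At w4: no accessible worlds, so ◇((p → q) ∨ □(p ∧ ¬r)) is false.

No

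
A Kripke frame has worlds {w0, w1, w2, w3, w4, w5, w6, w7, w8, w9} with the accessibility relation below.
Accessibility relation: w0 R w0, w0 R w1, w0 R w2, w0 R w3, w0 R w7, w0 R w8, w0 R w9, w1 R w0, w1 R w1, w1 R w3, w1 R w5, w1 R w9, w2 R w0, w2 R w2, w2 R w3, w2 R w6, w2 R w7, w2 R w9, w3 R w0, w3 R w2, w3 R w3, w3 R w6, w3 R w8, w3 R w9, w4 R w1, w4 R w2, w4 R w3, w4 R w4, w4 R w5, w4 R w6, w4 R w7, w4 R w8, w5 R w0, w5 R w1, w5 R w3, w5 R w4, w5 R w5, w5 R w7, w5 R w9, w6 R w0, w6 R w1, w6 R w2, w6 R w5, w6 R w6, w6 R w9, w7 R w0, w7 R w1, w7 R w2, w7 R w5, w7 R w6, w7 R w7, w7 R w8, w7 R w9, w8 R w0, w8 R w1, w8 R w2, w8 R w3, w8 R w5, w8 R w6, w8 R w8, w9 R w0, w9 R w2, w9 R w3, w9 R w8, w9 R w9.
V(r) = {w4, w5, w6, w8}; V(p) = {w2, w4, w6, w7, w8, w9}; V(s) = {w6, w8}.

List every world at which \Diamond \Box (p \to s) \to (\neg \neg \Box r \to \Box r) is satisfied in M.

w0, w1, w2, w3, w4, w5, w6, w7, w8, w9

Let φ = \Diamond \Box (p \to s) \to (\neg \neg \Box r \to \Box r). Evaluate φ at each world:
  w0 (successors {w0, w1, w2, w3, w7, w8, w9}): φ is true.
  w1 (successors {w0, w1, w3, w5, w9}): φ is true.
  w2 (successors {w0, w2, w3, w6, w7, w9}): φ is true.
  w3 (successors {w0, w2, w3, w6, w8, w9}): φ is true.
  w4 (successors {w1, w2, w3, w4, w5, w6, w7, w8}): φ is true.
  w5 (successors {w0, w1, w3, w4, w5, w7, w9}): φ is true.
  w6 (successors {w0, w1, w2, w5, w6, w9}): φ is true.
  w7 (successors {w0, w1, w2, w5, w6, w7, w8, w9}): φ is true.
  w8 (successors {w0, w1, w2, w3, w5, w6, w8}): φ is true.
  w9 (successors {w0, w2, w3, w8, w9}): φ is true.
For instance, at w9:
  At w9: \Diamond \Box (p \to s) is false, \neg \neg \Box r \to \Box r is true, so \Diamond \Box (p \to s) \to (\neg \neg \Box r \to \Box r) is true.
    At w9: \Diamond \Box (p \to s) requires \Box (p \to s) at some successor in {w0, w2, w3, w8, w9}.
      At w0: \Box (p \to s) is false.
      At w2: \Box (p \to s) is false.
      At w3: \Box (p \to s) is false.
      At w8: \Box (p \to s) is false.
      At w9: \Box (p \to s) is false.
    So \Diamond \Box (p \to s) is false at w9.
    At w9: \neg \neg \Box r is false, \Box r is false, so \neg \neg \Box r \to \Box r is true.
      At w9: \neg \Box r is true, so \neg \neg \Box r is false.
      At w9: \Box r requires r at every successor {w0, w2, w3, w8, w9}.
        r fails at w0, so \Box r is false at w9.
Satisfying worlds: {w0, w1, w2, w3, w4, w5, w6, w7, w8, w9}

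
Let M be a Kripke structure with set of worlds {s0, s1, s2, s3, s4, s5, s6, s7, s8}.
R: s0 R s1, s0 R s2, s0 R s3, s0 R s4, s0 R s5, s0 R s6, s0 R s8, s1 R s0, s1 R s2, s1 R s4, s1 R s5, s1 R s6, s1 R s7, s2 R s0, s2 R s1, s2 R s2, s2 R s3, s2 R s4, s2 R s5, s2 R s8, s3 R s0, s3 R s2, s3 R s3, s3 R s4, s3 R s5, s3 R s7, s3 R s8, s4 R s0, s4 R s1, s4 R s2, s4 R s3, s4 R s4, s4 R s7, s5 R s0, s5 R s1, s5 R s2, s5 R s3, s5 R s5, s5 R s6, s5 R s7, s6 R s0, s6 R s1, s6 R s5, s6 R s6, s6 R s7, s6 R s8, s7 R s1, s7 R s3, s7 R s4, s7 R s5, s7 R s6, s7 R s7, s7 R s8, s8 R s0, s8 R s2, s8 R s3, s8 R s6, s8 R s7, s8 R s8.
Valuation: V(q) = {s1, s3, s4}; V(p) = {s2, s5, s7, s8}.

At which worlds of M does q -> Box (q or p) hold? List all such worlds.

Recall that Box ψ holds at a world iff ψ holds at every accessible world, and Dia ψ holds iff ψ holds at some accessible world.
Let φ = q -> Box (q or p). Evaluate φ at each world:
  s0 (successors {s1, s2, s3, s4, s5, s6, s8}): φ is true.
  s1 (successors {s0, s2, s4, s5, s6, s7}): φ is false.
  s2 (successors {s0, s1, s2, s3, s4, s5, s8}): φ is true.
  s3 (successors {s0, s2, s3, s4, s5, s7, s8}): φ is false.
  s4 (successors {s0, s1, s2, s3, s4, s7}): φ is false.
  s5 (successors {s0, s1, s2, s3, s5, s6, s7}): φ is true.
  s6 (successors {s0, s1, s5, s6, s7, s8}): φ is true.
  s7 (successors {s1, s3, s4, s5, s6, s7, s8}): φ is true.
  s8 (successors {s0, s2, s3, s6, s7, s8}): φ is true.
For instance, at s5:
  At s5: q is false, Box (q or p) is false, so q -> Box (q or p) is true.
    At s5: Box (q or p) requires q or p at every successor {s0, s1, s2, s3, s5, s6, s7}.
      q or p fails at s0, so Box (q or p) is false at s5.
Satisfying worlds: {s0, s2, s5, s6, s7, s8}

s0, s2, s5, s6, s7, s8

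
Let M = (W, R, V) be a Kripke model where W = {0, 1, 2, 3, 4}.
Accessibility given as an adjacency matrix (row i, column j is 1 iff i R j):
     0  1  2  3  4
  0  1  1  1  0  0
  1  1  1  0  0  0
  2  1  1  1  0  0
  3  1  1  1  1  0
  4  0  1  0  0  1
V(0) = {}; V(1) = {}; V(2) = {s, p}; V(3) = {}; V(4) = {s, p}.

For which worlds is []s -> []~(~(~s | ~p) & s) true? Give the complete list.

Let φ = []s -> []~(~(~s | ~p) & s). Evaluate φ at each world:
  0 (successors {0, 1, 2}): φ is true.
  1 (successors {0, 1}): φ is true.
  2 (successors {0, 1, 2}): φ is true.
  3 (successors {0, 1, 2, 3}): φ is true.
  4 (successors {1, 4}): φ is true.
For instance, at 0:
  At 0: []s is false, []~(~(~s | ~p) & s) is false, so []s -> []~(~(~s | ~p) & s) is true.
    At 0: []s requires s at every successor {0, 1, 2}.
      s fails at 0, so []s is false at 0.
    At 0: []~(~(~s | ~p) & s) requires ~(~(~s | ~p) & s) at every successor {0, 1, 2}.
      ~(~(~s | ~p) & s) fails at 2, so []~(~(~s | ~p) & s) is false at 0.
Satisfying worlds: {0, 1, 2, 3, 4}

0, 1, 2, 3, 4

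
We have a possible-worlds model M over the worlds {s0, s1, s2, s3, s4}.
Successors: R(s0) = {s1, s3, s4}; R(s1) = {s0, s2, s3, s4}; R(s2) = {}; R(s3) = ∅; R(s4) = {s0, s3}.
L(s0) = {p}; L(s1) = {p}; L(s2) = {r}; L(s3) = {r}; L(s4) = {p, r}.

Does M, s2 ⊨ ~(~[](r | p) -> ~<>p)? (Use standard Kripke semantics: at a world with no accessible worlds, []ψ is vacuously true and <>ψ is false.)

No

At s2: ~[](r | p) -> ~<>p is true, so ~(~[](r | p) -> ~<>p) is false.
  At s2: ~[](r | p) is false, ~<>p is true, so ~[](r | p) -> ~<>p is true.
    At s2: [](r | p) is true, so ~[](r | p) is false.
      At s2: no accessible worlds, so [](r | p) holds vacuously.
    At s2: <>p is false, so ~<>p is true.
      At s2: no accessible worlds, so <>p is false.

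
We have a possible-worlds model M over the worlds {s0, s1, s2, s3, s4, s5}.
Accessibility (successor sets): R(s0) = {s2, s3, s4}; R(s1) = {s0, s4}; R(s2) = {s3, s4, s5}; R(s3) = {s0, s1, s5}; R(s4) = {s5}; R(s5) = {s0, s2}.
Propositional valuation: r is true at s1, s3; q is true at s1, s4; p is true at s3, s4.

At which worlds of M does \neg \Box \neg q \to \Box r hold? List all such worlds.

Recall that \Box ψ holds at a world iff ψ holds at every accessible world, and \Diamond ψ holds iff ψ holds at some accessible world.
Let φ = \neg \Box \neg q \to \Box r. Evaluate φ at each world:
  s0 (successors {s2, s3, s4}): φ is false.
  s1 (successors {s0, s4}): φ is false.
  s2 (successors {s3, s4, s5}): φ is false.
  s3 (successors {s0, s1, s5}): φ is false.
  s4 (successors {s5}): φ is true.
  s5 (successors {s0, s2}): φ is true.
For instance, at s0:
  At s0: \neg \Box \neg q is true, \Box r is false, so \neg \Box \neg q \to \Box r is false.
    At s0: \Box \neg q is false, so \neg \Box \neg q is true.
      At s0: \Box \neg q requires \neg q at every successor {s2, s3, s4}.
        \neg q fails at s4, so \Box \neg q is false at s0.
    At s0: \Box r requires r at every successor {s2, s3, s4}.
      r fails at s2, so \Box r is false at s0.
Satisfying worlds: {s4, s5}

s4, s5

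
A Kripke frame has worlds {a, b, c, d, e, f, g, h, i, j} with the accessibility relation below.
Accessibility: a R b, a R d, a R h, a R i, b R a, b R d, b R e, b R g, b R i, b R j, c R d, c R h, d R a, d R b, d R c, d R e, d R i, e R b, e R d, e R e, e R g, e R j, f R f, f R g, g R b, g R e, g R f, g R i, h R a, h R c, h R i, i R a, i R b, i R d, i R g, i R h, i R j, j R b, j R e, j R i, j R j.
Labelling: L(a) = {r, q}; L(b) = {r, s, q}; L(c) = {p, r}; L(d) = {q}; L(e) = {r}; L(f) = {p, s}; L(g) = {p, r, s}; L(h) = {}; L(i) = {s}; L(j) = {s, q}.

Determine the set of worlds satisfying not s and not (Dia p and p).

Recall that Dia ψ holds at a world iff ψ holds at some accessible world.
Let φ = not s and not (Dia p and p). Evaluate φ at each world:
  a (successors {b, d, h, i}): φ is true.
  b (successors {a, d, e, g, i, j}): φ is false.
  c (successors {d, h}): φ is true.
  d (successors {a, b, c, e, i}): φ is true.
  e (successors {b, d, e, g, j}): φ is true.
  f (successors {f, g}): φ is false.
  g (successors {b, e, f, i}): φ is false.
  h (successors {a, c, i}): φ is true.
  i (successors {a, b, d, g, h, j}): φ is false.
  j (successors {b, e, i, j}): φ is false.
For instance, at b:
  At b: not s is false, not (Dia p and p) is true, so not s and not (Dia p and p) is false.
    At b: Dia p and p is false, so not (Dia p and p) is true.
      At b: Dia p is true, p is false, so Dia p and p is false.
Satisfying worlds: {a, c, d, e, h}

a, c, d, e, h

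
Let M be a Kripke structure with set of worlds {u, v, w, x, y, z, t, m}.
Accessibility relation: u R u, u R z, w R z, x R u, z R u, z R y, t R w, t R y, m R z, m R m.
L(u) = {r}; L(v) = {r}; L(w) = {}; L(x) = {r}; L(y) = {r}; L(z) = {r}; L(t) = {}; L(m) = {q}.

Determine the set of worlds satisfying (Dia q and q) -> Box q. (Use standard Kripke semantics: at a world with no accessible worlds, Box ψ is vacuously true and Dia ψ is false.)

Let φ = (Dia q and q) -> Box q. Evaluate φ at each world:
  u (successors {u, z}): φ is true.
  v (successors ∅): φ is true.
  w (successors {z}): φ is true.
  x (successors {u}): φ is true.
  y (successors ∅): φ is true.
  z (successors {u, y}): φ is true.
  t (successors {w, y}): φ is true.
  m (successors {z, m}): φ is false.
For instance, at w:
  At w: Dia q and q is false, Box q is false, so (Dia q and q) -> Box q is true.
    At w: Dia q is false, q is false, so Dia q and q is false.
      At w: Dia q requires q at some successor in {z}.
        At z: q is false.
      So Dia q is false at w.
    At w: Box q requires q at every successor {z}.
      q fails at z, so Box q is false at w.
Satisfying worlds: {u, v, w, x, y, z, t}

u, v, w, x, y, z, t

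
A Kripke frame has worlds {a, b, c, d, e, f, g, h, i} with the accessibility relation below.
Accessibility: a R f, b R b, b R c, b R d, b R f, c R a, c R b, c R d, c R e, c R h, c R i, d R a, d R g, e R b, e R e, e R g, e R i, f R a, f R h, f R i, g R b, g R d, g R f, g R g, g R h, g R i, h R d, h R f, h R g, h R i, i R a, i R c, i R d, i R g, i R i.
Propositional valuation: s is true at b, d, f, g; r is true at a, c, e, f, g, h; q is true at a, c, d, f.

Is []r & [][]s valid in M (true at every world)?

Let φ = []r & [][]s. Evaluate φ at each world:
  a (successors {f}): φ is false.
  b (successors {b, c, d, f}): φ is false.
  c (successors {a, b, d, e, h, i}): φ is false.
  d (successors {a, g}): φ is false.
  e (successors {b, e, g, i}): φ is false.
  f (successors {a, h, i}): φ is false.
  g (successors {b, d, f, g, h, i}): φ is false.
  h (successors {d, f, g, i}): φ is false.
  i (successors {a, c, d, g, i}): φ is false.
Detail at a (counterexample):
  At a: []r is true, [][]s is false, so []r & [][]s is false.
    At a: []r requires r at every successor {f}.
      At f: r is true.
    So []r is true at a.
    At a: [][]s requires []s at every successor {f}.
      []s fails at f, so [][]s is false at a.

No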